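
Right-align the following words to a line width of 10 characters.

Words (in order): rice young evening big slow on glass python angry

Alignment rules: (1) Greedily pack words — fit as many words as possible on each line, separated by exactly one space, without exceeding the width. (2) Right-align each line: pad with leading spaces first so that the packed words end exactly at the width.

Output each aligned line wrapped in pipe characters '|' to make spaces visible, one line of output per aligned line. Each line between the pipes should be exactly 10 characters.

Answer: |rice young|
|   evening|
|  big slow|
|  on glass|
|    python|
|     angry|

Derivation:
Line 1: ['rice', 'young'] (min_width=10, slack=0)
Line 2: ['evening'] (min_width=7, slack=3)
Line 3: ['big', 'slow'] (min_width=8, slack=2)
Line 4: ['on', 'glass'] (min_width=8, slack=2)
Line 5: ['python'] (min_width=6, slack=4)
Line 6: ['angry'] (min_width=5, slack=5)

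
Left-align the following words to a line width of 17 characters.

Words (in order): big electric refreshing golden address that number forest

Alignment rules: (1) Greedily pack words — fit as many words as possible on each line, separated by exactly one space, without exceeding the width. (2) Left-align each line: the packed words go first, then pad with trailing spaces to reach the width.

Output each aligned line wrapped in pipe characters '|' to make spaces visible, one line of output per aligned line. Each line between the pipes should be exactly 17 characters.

Answer: |big electric     |
|refreshing golden|
|address that     |
|number forest    |

Derivation:
Line 1: ['big', 'electric'] (min_width=12, slack=5)
Line 2: ['refreshing', 'golden'] (min_width=17, slack=0)
Line 3: ['address', 'that'] (min_width=12, slack=5)
Line 4: ['number', 'forest'] (min_width=13, slack=4)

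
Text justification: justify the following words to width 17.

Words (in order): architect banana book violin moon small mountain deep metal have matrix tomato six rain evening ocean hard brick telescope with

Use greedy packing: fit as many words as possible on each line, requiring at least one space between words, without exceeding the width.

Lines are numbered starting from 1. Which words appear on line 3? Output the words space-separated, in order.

Answer: small mountain

Derivation:
Line 1: ['architect', 'banana'] (min_width=16, slack=1)
Line 2: ['book', 'violin', 'moon'] (min_width=16, slack=1)
Line 3: ['small', 'mountain'] (min_width=14, slack=3)
Line 4: ['deep', 'metal', 'have'] (min_width=15, slack=2)
Line 5: ['matrix', 'tomato', 'six'] (min_width=17, slack=0)
Line 6: ['rain', 'evening'] (min_width=12, slack=5)
Line 7: ['ocean', 'hard', 'brick'] (min_width=16, slack=1)
Line 8: ['telescope', 'with'] (min_width=14, slack=3)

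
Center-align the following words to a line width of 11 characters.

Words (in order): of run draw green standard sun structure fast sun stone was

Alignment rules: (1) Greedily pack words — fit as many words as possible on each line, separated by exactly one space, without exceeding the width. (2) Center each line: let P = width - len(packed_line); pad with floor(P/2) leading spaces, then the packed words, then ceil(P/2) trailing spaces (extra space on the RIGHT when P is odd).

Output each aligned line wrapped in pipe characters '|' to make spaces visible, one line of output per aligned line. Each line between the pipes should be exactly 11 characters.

Answer: |of run draw|
|   green   |
| standard  |
|    sun    |
| structure |
| fast sun  |
| stone was |

Derivation:
Line 1: ['of', 'run', 'draw'] (min_width=11, slack=0)
Line 2: ['green'] (min_width=5, slack=6)
Line 3: ['standard'] (min_width=8, slack=3)
Line 4: ['sun'] (min_width=3, slack=8)
Line 5: ['structure'] (min_width=9, slack=2)
Line 6: ['fast', 'sun'] (min_width=8, slack=3)
Line 7: ['stone', 'was'] (min_width=9, slack=2)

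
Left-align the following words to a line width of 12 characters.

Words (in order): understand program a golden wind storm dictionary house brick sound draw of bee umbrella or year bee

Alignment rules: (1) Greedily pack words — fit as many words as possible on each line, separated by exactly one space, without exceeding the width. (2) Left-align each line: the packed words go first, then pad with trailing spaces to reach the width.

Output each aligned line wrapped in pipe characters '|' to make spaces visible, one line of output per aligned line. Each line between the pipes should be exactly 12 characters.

Answer: |understand  |
|program a   |
|golden wind |
|storm       |
|dictionary  |
|house brick |
|sound draw  |
|of bee      |
|umbrella or |
|year bee    |

Derivation:
Line 1: ['understand'] (min_width=10, slack=2)
Line 2: ['program', 'a'] (min_width=9, slack=3)
Line 3: ['golden', 'wind'] (min_width=11, slack=1)
Line 4: ['storm'] (min_width=5, slack=7)
Line 5: ['dictionary'] (min_width=10, slack=2)
Line 6: ['house', 'brick'] (min_width=11, slack=1)
Line 7: ['sound', 'draw'] (min_width=10, slack=2)
Line 8: ['of', 'bee'] (min_width=6, slack=6)
Line 9: ['umbrella', 'or'] (min_width=11, slack=1)
Line 10: ['year', 'bee'] (min_width=8, slack=4)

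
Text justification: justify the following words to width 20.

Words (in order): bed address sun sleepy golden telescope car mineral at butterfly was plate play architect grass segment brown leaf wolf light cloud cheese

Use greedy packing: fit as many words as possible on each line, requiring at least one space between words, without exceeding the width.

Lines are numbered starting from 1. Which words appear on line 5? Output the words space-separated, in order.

Answer: was plate play

Derivation:
Line 1: ['bed', 'address', 'sun'] (min_width=15, slack=5)
Line 2: ['sleepy', 'golden'] (min_width=13, slack=7)
Line 3: ['telescope', 'car'] (min_width=13, slack=7)
Line 4: ['mineral', 'at', 'butterfly'] (min_width=20, slack=0)
Line 5: ['was', 'plate', 'play'] (min_width=14, slack=6)
Line 6: ['architect', 'grass'] (min_width=15, slack=5)
Line 7: ['segment', 'brown', 'leaf'] (min_width=18, slack=2)
Line 8: ['wolf', 'light', 'cloud'] (min_width=16, slack=4)
Line 9: ['cheese'] (min_width=6, slack=14)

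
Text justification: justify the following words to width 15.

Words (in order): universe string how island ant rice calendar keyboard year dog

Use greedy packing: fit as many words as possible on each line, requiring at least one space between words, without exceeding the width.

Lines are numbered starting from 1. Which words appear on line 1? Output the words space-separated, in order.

Line 1: ['universe', 'string'] (min_width=15, slack=0)
Line 2: ['how', 'island', 'ant'] (min_width=14, slack=1)
Line 3: ['rice', 'calendar'] (min_width=13, slack=2)
Line 4: ['keyboard', 'year'] (min_width=13, slack=2)
Line 5: ['dog'] (min_width=3, slack=12)

Answer: universe string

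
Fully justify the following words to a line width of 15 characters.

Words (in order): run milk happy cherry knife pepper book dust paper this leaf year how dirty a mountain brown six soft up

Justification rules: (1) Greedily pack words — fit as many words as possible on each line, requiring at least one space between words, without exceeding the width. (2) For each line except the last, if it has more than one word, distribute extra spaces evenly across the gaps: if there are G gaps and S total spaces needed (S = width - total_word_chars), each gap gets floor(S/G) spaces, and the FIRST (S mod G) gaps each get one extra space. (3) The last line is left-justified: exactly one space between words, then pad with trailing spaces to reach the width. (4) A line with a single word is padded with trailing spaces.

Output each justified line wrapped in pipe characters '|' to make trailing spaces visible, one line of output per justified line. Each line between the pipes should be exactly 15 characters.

Line 1: ['run', 'milk', 'happy'] (min_width=14, slack=1)
Line 2: ['cherry', 'knife'] (min_width=12, slack=3)
Line 3: ['pepper', 'book'] (min_width=11, slack=4)
Line 4: ['dust', 'paper', 'this'] (min_width=15, slack=0)
Line 5: ['leaf', 'year', 'how'] (min_width=13, slack=2)
Line 6: ['dirty', 'a'] (min_width=7, slack=8)
Line 7: ['mountain', 'brown'] (min_width=14, slack=1)
Line 8: ['six', 'soft', 'up'] (min_width=11, slack=4)

Answer: |run  milk happy|
|cherry    knife|
|pepper     book|
|dust paper this|
|leaf  year  how|
|dirty         a|
|mountain  brown|
|six soft up    |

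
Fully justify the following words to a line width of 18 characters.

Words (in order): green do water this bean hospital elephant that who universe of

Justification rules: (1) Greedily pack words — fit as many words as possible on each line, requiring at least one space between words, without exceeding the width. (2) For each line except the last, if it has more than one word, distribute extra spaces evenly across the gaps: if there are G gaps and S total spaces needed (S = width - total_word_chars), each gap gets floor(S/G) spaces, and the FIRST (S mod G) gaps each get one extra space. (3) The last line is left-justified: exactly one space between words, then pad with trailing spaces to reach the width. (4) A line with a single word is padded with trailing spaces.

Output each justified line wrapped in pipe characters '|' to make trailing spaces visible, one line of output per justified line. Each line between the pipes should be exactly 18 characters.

Answer: |green   do   water|
|this bean hospital|
|elephant  that who|
|universe of       |

Derivation:
Line 1: ['green', 'do', 'water'] (min_width=14, slack=4)
Line 2: ['this', 'bean', 'hospital'] (min_width=18, slack=0)
Line 3: ['elephant', 'that', 'who'] (min_width=17, slack=1)
Line 4: ['universe', 'of'] (min_width=11, slack=7)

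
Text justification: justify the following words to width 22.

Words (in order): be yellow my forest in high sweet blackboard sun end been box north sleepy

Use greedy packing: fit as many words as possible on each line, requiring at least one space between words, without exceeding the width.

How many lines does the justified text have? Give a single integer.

Answer: 4

Derivation:
Line 1: ['be', 'yellow', 'my', 'forest', 'in'] (min_width=22, slack=0)
Line 2: ['high', 'sweet', 'blackboard'] (min_width=21, slack=1)
Line 3: ['sun', 'end', 'been', 'box', 'north'] (min_width=22, slack=0)
Line 4: ['sleepy'] (min_width=6, slack=16)
Total lines: 4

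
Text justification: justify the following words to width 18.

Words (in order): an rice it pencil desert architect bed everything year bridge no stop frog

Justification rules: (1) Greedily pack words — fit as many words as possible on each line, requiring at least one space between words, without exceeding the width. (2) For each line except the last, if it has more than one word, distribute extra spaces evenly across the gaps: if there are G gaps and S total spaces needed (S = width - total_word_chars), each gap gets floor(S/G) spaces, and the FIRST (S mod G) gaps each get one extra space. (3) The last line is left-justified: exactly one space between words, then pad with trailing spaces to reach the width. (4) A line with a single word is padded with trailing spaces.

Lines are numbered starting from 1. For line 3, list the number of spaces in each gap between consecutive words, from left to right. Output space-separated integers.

Line 1: ['an', 'rice', 'it', 'pencil'] (min_width=17, slack=1)
Line 2: ['desert', 'architect'] (min_width=16, slack=2)
Line 3: ['bed', 'everything'] (min_width=14, slack=4)
Line 4: ['year', 'bridge', 'no'] (min_width=14, slack=4)
Line 5: ['stop', 'frog'] (min_width=9, slack=9)

Answer: 5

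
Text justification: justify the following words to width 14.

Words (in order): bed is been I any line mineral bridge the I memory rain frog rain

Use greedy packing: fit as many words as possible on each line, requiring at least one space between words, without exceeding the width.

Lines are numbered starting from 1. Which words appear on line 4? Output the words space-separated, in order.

Line 1: ['bed', 'is', 'been', 'I'] (min_width=13, slack=1)
Line 2: ['any', 'line'] (min_width=8, slack=6)
Line 3: ['mineral', 'bridge'] (min_width=14, slack=0)
Line 4: ['the', 'I', 'memory'] (min_width=12, slack=2)
Line 5: ['rain', 'frog', 'rain'] (min_width=14, slack=0)

Answer: the I memory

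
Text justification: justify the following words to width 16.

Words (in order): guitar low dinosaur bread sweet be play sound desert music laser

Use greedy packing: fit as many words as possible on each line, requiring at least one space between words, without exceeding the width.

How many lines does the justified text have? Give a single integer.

Answer: 5

Derivation:
Line 1: ['guitar', 'low'] (min_width=10, slack=6)
Line 2: ['dinosaur', 'bread'] (min_width=14, slack=2)
Line 3: ['sweet', 'be', 'play'] (min_width=13, slack=3)
Line 4: ['sound', 'desert'] (min_width=12, slack=4)
Line 5: ['music', 'laser'] (min_width=11, slack=5)
Total lines: 5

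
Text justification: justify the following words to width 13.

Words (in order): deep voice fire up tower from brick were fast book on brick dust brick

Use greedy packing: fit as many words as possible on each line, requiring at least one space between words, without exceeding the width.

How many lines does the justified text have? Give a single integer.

Line 1: ['deep', 'voice'] (min_width=10, slack=3)
Line 2: ['fire', 'up', 'tower'] (min_width=13, slack=0)
Line 3: ['from', 'brick'] (min_width=10, slack=3)
Line 4: ['were', 'fast'] (min_width=9, slack=4)
Line 5: ['book', 'on', 'brick'] (min_width=13, slack=0)
Line 6: ['dust', 'brick'] (min_width=10, slack=3)
Total lines: 6

Answer: 6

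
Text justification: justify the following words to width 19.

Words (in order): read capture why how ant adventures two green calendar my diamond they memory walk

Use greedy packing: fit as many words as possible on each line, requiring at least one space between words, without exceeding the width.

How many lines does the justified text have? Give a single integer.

Answer: 5

Derivation:
Line 1: ['read', 'capture', 'why'] (min_width=16, slack=3)
Line 2: ['how', 'ant', 'adventures'] (min_width=18, slack=1)
Line 3: ['two', 'green', 'calendar'] (min_width=18, slack=1)
Line 4: ['my', 'diamond', 'they'] (min_width=15, slack=4)
Line 5: ['memory', 'walk'] (min_width=11, slack=8)
Total lines: 5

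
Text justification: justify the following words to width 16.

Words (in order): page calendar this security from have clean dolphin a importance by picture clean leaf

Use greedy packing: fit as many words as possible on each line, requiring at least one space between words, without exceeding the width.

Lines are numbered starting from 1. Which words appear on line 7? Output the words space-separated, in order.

Answer: leaf

Derivation:
Line 1: ['page', 'calendar'] (min_width=13, slack=3)
Line 2: ['this', 'security'] (min_width=13, slack=3)
Line 3: ['from', 'have', 'clean'] (min_width=15, slack=1)
Line 4: ['dolphin', 'a'] (min_width=9, slack=7)
Line 5: ['importance', 'by'] (min_width=13, slack=3)
Line 6: ['picture', 'clean'] (min_width=13, slack=3)
Line 7: ['leaf'] (min_width=4, slack=12)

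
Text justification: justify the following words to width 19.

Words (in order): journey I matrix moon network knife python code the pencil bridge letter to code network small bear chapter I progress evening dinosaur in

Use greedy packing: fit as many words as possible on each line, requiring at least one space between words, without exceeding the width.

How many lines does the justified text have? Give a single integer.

Line 1: ['journey', 'I', 'matrix'] (min_width=16, slack=3)
Line 2: ['moon', 'network', 'knife'] (min_width=18, slack=1)
Line 3: ['python', 'code', 'the'] (min_width=15, slack=4)
Line 4: ['pencil', 'bridge'] (min_width=13, slack=6)
Line 5: ['letter', 'to', 'code'] (min_width=14, slack=5)
Line 6: ['network', 'small', 'bear'] (min_width=18, slack=1)
Line 7: ['chapter', 'I', 'progress'] (min_width=18, slack=1)
Line 8: ['evening', 'dinosaur', 'in'] (min_width=19, slack=0)
Total lines: 8

Answer: 8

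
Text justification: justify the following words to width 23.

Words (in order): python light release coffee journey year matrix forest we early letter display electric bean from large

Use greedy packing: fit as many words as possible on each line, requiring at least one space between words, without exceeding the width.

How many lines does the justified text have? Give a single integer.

Line 1: ['python', 'light', 'release'] (min_width=20, slack=3)
Line 2: ['coffee', 'journey', 'year'] (min_width=19, slack=4)
Line 3: ['matrix', 'forest', 'we', 'early'] (min_width=22, slack=1)
Line 4: ['letter', 'display', 'electric'] (min_width=23, slack=0)
Line 5: ['bean', 'from', 'large'] (min_width=15, slack=8)
Total lines: 5

Answer: 5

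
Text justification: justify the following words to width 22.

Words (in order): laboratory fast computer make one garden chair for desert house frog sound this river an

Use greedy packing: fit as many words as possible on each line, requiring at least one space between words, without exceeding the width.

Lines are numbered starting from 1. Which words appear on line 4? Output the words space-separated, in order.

Answer: desert house frog

Derivation:
Line 1: ['laboratory', 'fast'] (min_width=15, slack=7)
Line 2: ['computer', 'make', 'one'] (min_width=17, slack=5)
Line 3: ['garden', 'chair', 'for'] (min_width=16, slack=6)
Line 4: ['desert', 'house', 'frog'] (min_width=17, slack=5)
Line 5: ['sound', 'this', 'river', 'an'] (min_width=19, slack=3)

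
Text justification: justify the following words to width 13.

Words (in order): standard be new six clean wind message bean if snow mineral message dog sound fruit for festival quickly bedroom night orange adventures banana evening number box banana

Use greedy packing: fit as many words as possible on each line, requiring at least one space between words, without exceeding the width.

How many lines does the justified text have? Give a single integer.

Line 1: ['standard', 'be'] (min_width=11, slack=2)
Line 2: ['new', 'six', 'clean'] (min_width=13, slack=0)
Line 3: ['wind', 'message'] (min_width=12, slack=1)
Line 4: ['bean', 'if', 'snow'] (min_width=12, slack=1)
Line 5: ['mineral'] (min_width=7, slack=6)
Line 6: ['message', 'dog'] (min_width=11, slack=2)
Line 7: ['sound', 'fruit'] (min_width=11, slack=2)
Line 8: ['for', 'festival'] (min_width=12, slack=1)
Line 9: ['quickly'] (min_width=7, slack=6)
Line 10: ['bedroom', 'night'] (min_width=13, slack=0)
Line 11: ['orange'] (min_width=6, slack=7)
Line 12: ['adventures'] (min_width=10, slack=3)
Line 13: ['banana'] (min_width=6, slack=7)
Line 14: ['evening'] (min_width=7, slack=6)
Line 15: ['number', 'box'] (min_width=10, slack=3)
Line 16: ['banana'] (min_width=6, slack=7)
Total lines: 16

Answer: 16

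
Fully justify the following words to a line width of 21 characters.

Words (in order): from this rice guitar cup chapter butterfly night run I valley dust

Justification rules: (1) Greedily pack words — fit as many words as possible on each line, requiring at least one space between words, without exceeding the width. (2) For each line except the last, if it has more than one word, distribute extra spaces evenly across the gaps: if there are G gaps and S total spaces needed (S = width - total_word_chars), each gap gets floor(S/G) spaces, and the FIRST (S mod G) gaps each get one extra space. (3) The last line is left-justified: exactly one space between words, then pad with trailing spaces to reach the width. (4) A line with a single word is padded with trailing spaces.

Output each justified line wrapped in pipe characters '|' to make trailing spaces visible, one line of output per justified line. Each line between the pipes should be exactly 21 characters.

Answer: |from this rice guitar|
|cup chapter butterfly|
|night  run  I  valley|
|dust                 |

Derivation:
Line 1: ['from', 'this', 'rice', 'guitar'] (min_width=21, slack=0)
Line 2: ['cup', 'chapter', 'butterfly'] (min_width=21, slack=0)
Line 3: ['night', 'run', 'I', 'valley'] (min_width=18, slack=3)
Line 4: ['dust'] (min_width=4, slack=17)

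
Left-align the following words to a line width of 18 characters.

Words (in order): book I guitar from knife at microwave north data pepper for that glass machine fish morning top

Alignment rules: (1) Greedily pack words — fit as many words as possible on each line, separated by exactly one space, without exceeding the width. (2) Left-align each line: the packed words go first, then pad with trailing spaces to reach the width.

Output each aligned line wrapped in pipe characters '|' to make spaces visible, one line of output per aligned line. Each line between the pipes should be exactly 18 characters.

Line 1: ['book', 'I', 'guitar', 'from'] (min_width=18, slack=0)
Line 2: ['knife', 'at', 'microwave'] (min_width=18, slack=0)
Line 3: ['north', 'data', 'pepper'] (min_width=17, slack=1)
Line 4: ['for', 'that', 'glass'] (min_width=14, slack=4)
Line 5: ['machine', 'fish'] (min_width=12, slack=6)
Line 6: ['morning', 'top'] (min_width=11, slack=7)

Answer: |book I guitar from|
|knife at microwave|
|north data pepper |
|for that glass    |
|machine fish      |
|morning top       |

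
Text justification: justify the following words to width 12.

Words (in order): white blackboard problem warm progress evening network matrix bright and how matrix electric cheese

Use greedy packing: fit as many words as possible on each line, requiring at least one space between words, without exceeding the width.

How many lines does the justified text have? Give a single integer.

Answer: 11

Derivation:
Line 1: ['white'] (min_width=5, slack=7)
Line 2: ['blackboard'] (min_width=10, slack=2)
Line 3: ['problem', 'warm'] (min_width=12, slack=0)
Line 4: ['progress'] (min_width=8, slack=4)
Line 5: ['evening'] (min_width=7, slack=5)
Line 6: ['network'] (min_width=7, slack=5)
Line 7: ['matrix'] (min_width=6, slack=6)
Line 8: ['bright', 'and'] (min_width=10, slack=2)
Line 9: ['how', 'matrix'] (min_width=10, slack=2)
Line 10: ['electric'] (min_width=8, slack=4)
Line 11: ['cheese'] (min_width=6, slack=6)
Total lines: 11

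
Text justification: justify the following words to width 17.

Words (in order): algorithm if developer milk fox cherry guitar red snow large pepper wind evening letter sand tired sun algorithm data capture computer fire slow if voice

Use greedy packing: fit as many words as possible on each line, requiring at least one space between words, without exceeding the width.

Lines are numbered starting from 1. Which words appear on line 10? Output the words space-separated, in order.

Answer: fire slow if

Derivation:
Line 1: ['algorithm', 'if'] (min_width=12, slack=5)
Line 2: ['developer', 'milk'] (min_width=14, slack=3)
Line 3: ['fox', 'cherry', 'guitar'] (min_width=17, slack=0)
Line 4: ['red', 'snow', 'large'] (min_width=14, slack=3)
Line 5: ['pepper', 'wind'] (min_width=11, slack=6)
Line 6: ['evening', 'letter'] (min_width=14, slack=3)
Line 7: ['sand', 'tired', 'sun'] (min_width=14, slack=3)
Line 8: ['algorithm', 'data'] (min_width=14, slack=3)
Line 9: ['capture', 'computer'] (min_width=16, slack=1)
Line 10: ['fire', 'slow', 'if'] (min_width=12, slack=5)
Line 11: ['voice'] (min_width=5, slack=12)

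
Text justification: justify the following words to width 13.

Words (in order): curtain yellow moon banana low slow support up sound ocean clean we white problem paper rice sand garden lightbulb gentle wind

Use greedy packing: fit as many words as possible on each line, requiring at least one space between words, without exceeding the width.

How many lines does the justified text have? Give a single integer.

Answer: 12

Derivation:
Line 1: ['curtain'] (min_width=7, slack=6)
Line 2: ['yellow', 'moon'] (min_width=11, slack=2)
Line 3: ['banana', 'low'] (min_width=10, slack=3)
Line 4: ['slow', 'support'] (min_width=12, slack=1)
Line 5: ['up', 'sound'] (min_width=8, slack=5)
Line 6: ['ocean', 'clean'] (min_width=11, slack=2)
Line 7: ['we', 'white'] (min_width=8, slack=5)
Line 8: ['problem', 'paper'] (min_width=13, slack=0)
Line 9: ['rice', 'sand'] (min_width=9, slack=4)
Line 10: ['garden'] (min_width=6, slack=7)
Line 11: ['lightbulb'] (min_width=9, slack=4)
Line 12: ['gentle', 'wind'] (min_width=11, slack=2)
Total lines: 12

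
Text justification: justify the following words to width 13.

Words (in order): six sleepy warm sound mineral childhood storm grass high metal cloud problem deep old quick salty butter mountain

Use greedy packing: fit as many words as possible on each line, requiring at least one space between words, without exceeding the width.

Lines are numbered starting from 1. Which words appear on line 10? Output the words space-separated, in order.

Answer: butter

Derivation:
Line 1: ['six', 'sleepy'] (min_width=10, slack=3)
Line 2: ['warm', 'sound'] (min_width=10, slack=3)
Line 3: ['mineral'] (min_width=7, slack=6)
Line 4: ['childhood'] (min_width=9, slack=4)
Line 5: ['storm', 'grass'] (min_width=11, slack=2)
Line 6: ['high', 'metal'] (min_width=10, slack=3)
Line 7: ['cloud', 'problem'] (min_width=13, slack=0)
Line 8: ['deep', 'old'] (min_width=8, slack=5)
Line 9: ['quick', 'salty'] (min_width=11, slack=2)
Line 10: ['butter'] (min_width=6, slack=7)
Line 11: ['mountain'] (min_width=8, slack=5)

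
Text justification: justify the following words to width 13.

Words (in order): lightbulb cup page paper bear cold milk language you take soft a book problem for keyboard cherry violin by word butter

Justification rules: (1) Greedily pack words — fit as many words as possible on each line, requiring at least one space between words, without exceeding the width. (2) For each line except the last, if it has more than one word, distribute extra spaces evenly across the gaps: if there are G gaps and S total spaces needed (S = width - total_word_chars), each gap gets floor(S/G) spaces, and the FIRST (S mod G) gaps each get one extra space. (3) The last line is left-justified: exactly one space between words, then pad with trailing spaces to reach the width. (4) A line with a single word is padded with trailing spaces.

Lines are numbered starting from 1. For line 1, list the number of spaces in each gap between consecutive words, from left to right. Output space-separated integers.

Answer: 1

Derivation:
Line 1: ['lightbulb', 'cup'] (min_width=13, slack=0)
Line 2: ['page', 'paper'] (min_width=10, slack=3)
Line 3: ['bear', 'cold'] (min_width=9, slack=4)
Line 4: ['milk', 'language'] (min_width=13, slack=0)
Line 5: ['you', 'take', 'soft'] (min_width=13, slack=0)
Line 6: ['a', 'book'] (min_width=6, slack=7)
Line 7: ['problem', 'for'] (min_width=11, slack=2)
Line 8: ['keyboard'] (min_width=8, slack=5)
Line 9: ['cherry', 'violin'] (min_width=13, slack=0)
Line 10: ['by', 'word'] (min_width=7, slack=6)
Line 11: ['butter'] (min_width=6, slack=7)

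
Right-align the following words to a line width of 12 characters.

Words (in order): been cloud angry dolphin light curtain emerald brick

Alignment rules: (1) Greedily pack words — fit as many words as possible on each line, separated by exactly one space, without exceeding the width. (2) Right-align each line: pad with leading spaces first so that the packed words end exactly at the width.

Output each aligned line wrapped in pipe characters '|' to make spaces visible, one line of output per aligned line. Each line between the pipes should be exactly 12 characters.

Answer: |  been cloud|
|       angry|
|     dolphin|
|       light|
|     curtain|
|     emerald|
|       brick|

Derivation:
Line 1: ['been', 'cloud'] (min_width=10, slack=2)
Line 2: ['angry'] (min_width=5, slack=7)
Line 3: ['dolphin'] (min_width=7, slack=5)
Line 4: ['light'] (min_width=5, slack=7)
Line 5: ['curtain'] (min_width=7, slack=5)
Line 6: ['emerald'] (min_width=7, slack=5)
Line 7: ['brick'] (min_width=5, slack=7)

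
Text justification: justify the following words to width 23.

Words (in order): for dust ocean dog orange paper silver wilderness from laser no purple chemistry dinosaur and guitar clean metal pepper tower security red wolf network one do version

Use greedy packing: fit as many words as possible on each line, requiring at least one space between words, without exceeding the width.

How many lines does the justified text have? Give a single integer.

Answer: 8

Derivation:
Line 1: ['for', 'dust', 'ocean', 'dog'] (min_width=18, slack=5)
Line 2: ['orange', 'paper', 'silver'] (min_width=19, slack=4)
Line 3: ['wilderness', 'from', 'laser'] (min_width=21, slack=2)
Line 4: ['no', 'purple', 'chemistry'] (min_width=19, slack=4)
Line 5: ['dinosaur', 'and', 'guitar'] (min_width=19, slack=4)
Line 6: ['clean', 'metal', 'pepper'] (min_width=18, slack=5)
Line 7: ['tower', 'security', 'red', 'wolf'] (min_width=23, slack=0)
Line 8: ['network', 'one', 'do', 'version'] (min_width=22, slack=1)
Total lines: 8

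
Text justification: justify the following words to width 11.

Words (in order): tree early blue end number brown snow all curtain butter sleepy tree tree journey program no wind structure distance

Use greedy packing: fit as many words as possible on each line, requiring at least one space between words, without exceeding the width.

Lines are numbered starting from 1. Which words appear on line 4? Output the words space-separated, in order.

Line 1: ['tree', 'early'] (min_width=10, slack=1)
Line 2: ['blue', 'end'] (min_width=8, slack=3)
Line 3: ['number'] (min_width=6, slack=5)
Line 4: ['brown', 'snow'] (min_width=10, slack=1)
Line 5: ['all', 'curtain'] (min_width=11, slack=0)
Line 6: ['butter'] (min_width=6, slack=5)
Line 7: ['sleepy', 'tree'] (min_width=11, slack=0)
Line 8: ['tree'] (min_width=4, slack=7)
Line 9: ['journey'] (min_width=7, slack=4)
Line 10: ['program', 'no'] (min_width=10, slack=1)
Line 11: ['wind'] (min_width=4, slack=7)
Line 12: ['structure'] (min_width=9, slack=2)
Line 13: ['distance'] (min_width=8, slack=3)

Answer: brown snow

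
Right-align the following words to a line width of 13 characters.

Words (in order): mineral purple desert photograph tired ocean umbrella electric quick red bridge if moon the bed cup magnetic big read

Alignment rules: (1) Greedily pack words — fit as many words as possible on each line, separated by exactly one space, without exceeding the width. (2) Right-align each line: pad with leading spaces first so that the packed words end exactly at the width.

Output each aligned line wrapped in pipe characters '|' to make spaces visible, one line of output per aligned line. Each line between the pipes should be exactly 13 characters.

Answer: |      mineral|
|purple desert|
|   photograph|
|  tired ocean|
|     umbrella|
|     electric|
|    quick red|
|    bridge if|
| moon the bed|
| cup magnetic|
|     big read|

Derivation:
Line 1: ['mineral'] (min_width=7, slack=6)
Line 2: ['purple', 'desert'] (min_width=13, slack=0)
Line 3: ['photograph'] (min_width=10, slack=3)
Line 4: ['tired', 'ocean'] (min_width=11, slack=2)
Line 5: ['umbrella'] (min_width=8, slack=5)
Line 6: ['electric'] (min_width=8, slack=5)
Line 7: ['quick', 'red'] (min_width=9, slack=4)
Line 8: ['bridge', 'if'] (min_width=9, slack=4)
Line 9: ['moon', 'the', 'bed'] (min_width=12, slack=1)
Line 10: ['cup', 'magnetic'] (min_width=12, slack=1)
Line 11: ['big', 'read'] (min_width=8, slack=5)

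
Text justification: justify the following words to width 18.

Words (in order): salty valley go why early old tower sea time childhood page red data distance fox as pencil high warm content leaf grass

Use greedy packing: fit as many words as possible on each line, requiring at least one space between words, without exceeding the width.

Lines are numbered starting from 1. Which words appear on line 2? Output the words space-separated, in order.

Line 1: ['salty', 'valley', 'go'] (min_width=15, slack=3)
Line 2: ['why', 'early', 'old'] (min_width=13, slack=5)
Line 3: ['tower', 'sea', 'time'] (min_width=14, slack=4)
Line 4: ['childhood', 'page', 'red'] (min_width=18, slack=0)
Line 5: ['data', 'distance', 'fox'] (min_width=17, slack=1)
Line 6: ['as', 'pencil', 'high'] (min_width=14, slack=4)
Line 7: ['warm', 'content', 'leaf'] (min_width=17, slack=1)
Line 8: ['grass'] (min_width=5, slack=13)

Answer: why early old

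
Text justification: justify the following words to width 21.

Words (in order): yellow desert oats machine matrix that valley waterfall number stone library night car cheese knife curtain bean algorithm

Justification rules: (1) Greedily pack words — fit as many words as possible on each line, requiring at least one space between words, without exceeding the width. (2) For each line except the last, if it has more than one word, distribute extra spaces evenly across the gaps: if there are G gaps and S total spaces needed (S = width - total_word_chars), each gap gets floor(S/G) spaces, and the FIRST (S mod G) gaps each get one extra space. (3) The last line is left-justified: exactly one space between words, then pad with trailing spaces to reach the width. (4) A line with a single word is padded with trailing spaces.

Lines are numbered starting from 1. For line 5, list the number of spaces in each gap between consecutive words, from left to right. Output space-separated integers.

Line 1: ['yellow', 'desert', 'oats'] (min_width=18, slack=3)
Line 2: ['machine', 'matrix', 'that'] (min_width=19, slack=2)
Line 3: ['valley', 'waterfall'] (min_width=16, slack=5)
Line 4: ['number', 'stone', 'library'] (min_width=20, slack=1)
Line 5: ['night', 'car', 'cheese'] (min_width=16, slack=5)
Line 6: ['knife', 'curtain', 'bean'] (min_width=18, slack=3)
Line 7: ['algorithm'] (min_width=9, slack=12)

Answer: 4 3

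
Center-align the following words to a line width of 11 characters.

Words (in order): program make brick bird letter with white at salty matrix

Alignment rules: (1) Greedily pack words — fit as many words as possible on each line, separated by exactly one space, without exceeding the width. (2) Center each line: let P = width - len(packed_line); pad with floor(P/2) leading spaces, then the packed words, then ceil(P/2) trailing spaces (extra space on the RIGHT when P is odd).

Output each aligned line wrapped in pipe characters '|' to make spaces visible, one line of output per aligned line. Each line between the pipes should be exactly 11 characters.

Answer: |  program  |
|make brick |
|bird letter|
|with white |
| at salty  |
|  matrix   |

Derivation:
Line 1: ['program'] (min_width=7, slack=4)
Line 2: ['make', 'brick'] (min_width=10, slack=1)
Line 3: ['bird', 'letter'] (min_width=11, slack=0)
Line 4: ['with', 'white'] (min_width=10, slack=1)
Line 5: ['at', 'salty'] (min_width=8, slack=3)
Line 6: ['matrix'] (min_width=6, slack=5)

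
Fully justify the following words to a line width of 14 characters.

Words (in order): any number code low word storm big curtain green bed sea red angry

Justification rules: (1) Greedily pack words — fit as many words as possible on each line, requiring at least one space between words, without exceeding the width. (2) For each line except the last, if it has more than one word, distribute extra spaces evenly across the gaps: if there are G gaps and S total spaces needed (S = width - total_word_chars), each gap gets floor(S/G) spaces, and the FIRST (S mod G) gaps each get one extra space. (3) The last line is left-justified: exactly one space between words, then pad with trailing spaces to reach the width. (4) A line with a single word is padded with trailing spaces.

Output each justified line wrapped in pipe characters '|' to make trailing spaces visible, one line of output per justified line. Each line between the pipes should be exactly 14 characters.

Answer: |any     number|
|code  low word|
|storm      big|
|curtain  green|
|bed   sea  red|
|angry         |

Derivation:
Line 1: ['any', 'number'] (min_width=10, slack=4)
Line 2: ['code', 'low', 'word'] (min_width=13, slack=1)
Line 3: ['storm', 'big'] (min_width=9, slack=5)
Line 4: ['curtain', 'green'] (min_width=13, slack=1)
Line 5: ['bed', 'sea', 'red'] (min_width=11, slack=3)
Line 6: ['angry'] (min_width=5, slack=9)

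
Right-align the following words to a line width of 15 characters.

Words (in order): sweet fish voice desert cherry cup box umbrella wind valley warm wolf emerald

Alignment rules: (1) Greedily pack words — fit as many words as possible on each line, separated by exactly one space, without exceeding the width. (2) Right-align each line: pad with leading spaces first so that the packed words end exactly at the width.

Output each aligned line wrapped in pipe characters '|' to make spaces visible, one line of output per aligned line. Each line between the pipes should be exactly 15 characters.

Answer: |     sweet fish|
|   voice desert|
| cherry cup box|
|  umbrella wind|
|    valley warm|
|   wolf emerald|

Derivation:
Line 1: ['sweet', 'fish'] (min_width=10, slack=5)
Line 2: ['voice', 'desert'] (min_width=12, slack=3)
Line 3: ['cherry', 'cup', 'box'] (min_width=14, slack=1)
Line 4: ['umbrella', 'wind'] (min_width=13, slack=2)
Line 5: ['valley', 'warm'] (min_width=11, slack=4)
Line 6: ['wolf', 'emerald'] (min_width=12, slack=3)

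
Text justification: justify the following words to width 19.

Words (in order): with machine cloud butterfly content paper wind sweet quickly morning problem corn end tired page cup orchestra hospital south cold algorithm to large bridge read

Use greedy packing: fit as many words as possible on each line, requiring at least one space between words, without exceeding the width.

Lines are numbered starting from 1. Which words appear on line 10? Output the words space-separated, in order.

Line 1: ['with', 'machine', 'cloud'] (min_width=18, slack=1)
Line 2: ['butterfly', 'content'] (min_width=17, slack=2)
Line 3: ['paper', 'wind', 'sweet'] (min_width=16, slack=3)
Line 4: ['quickly', 'morning'] (min_width=15, slack=4)
Line 5: ['problem', 'corn', 'end'] (min_width=16, slack=3)
Line 6: ['tired', 'page', 'cup'] (min_width=14, slack=5)
Line 7: ['orchestra', 'hospital'] (min_width=18, slack=1)
Line 8: ['south', 'cold'] (min_width=10, slack=9)
Line 9: ['algorithm', 'to', 'large'] (min_width=18, slack=1)
Line 10: ['bridge', 'read'] (min_width=11, slack=8)

Answer: bridge read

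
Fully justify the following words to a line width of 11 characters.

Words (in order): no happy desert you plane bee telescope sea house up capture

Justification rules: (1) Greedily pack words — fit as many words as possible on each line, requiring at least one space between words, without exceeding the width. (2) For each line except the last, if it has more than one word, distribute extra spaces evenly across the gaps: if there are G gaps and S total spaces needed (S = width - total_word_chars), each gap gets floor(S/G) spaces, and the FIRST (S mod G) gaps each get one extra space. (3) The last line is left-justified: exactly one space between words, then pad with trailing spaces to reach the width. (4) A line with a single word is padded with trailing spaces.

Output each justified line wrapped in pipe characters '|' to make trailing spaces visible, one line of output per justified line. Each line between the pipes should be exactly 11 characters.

Answer: |no    happy|
|desert  you|
|plane   bee|
|telescope  |
|sea   house|
|up capture |

Derivation:
Line 1: ['no', 'happy'] (min_width=8, slack=3)
Line 2: ['desert', 'you'] (min_width=10, slack=1)
Line 3: ['plane', 'bee'] (min_width=9, slack=2)
Line 4: ['telescope'] (min_width=9, slack=2)
Line 5: ['sea', 'house'] (min_width=9, slack=2)
Line 6: ['up', 'capture'] (min_width=10, slack=1)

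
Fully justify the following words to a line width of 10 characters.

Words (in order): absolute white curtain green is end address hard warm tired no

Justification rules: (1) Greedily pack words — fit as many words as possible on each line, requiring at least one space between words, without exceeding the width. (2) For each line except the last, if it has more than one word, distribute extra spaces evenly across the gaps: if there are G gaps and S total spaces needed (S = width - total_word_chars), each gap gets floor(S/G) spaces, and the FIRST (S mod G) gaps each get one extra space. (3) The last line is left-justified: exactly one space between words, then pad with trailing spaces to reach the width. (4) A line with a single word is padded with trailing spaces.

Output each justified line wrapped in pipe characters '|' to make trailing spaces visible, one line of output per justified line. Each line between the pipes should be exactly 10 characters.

Answer: |absolute  |
|white     |
|curtain   |
|green   is|
|end       |
|address   |
|hard  warm|
|tired no  |

Derivation:
Line 1: ['absolute'] (min_width=8, slack=2)
Line 2: ['white'] (min_width=5, slack=5)
Line 3: ['curtain'] (min_width=7, slack=3)
Line 4: ['green', 'is'] (min_width=8, slack=2)
Line 5: ['end'] (min_width=3, slack=7)
Line 6: ['address'] (min_width=7, slack=3)
Line 7: ['hard', 'warm'] (min_width=9, slack=1)
Line 8: ['tired', 'no'] (min_width=8, slack=2)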